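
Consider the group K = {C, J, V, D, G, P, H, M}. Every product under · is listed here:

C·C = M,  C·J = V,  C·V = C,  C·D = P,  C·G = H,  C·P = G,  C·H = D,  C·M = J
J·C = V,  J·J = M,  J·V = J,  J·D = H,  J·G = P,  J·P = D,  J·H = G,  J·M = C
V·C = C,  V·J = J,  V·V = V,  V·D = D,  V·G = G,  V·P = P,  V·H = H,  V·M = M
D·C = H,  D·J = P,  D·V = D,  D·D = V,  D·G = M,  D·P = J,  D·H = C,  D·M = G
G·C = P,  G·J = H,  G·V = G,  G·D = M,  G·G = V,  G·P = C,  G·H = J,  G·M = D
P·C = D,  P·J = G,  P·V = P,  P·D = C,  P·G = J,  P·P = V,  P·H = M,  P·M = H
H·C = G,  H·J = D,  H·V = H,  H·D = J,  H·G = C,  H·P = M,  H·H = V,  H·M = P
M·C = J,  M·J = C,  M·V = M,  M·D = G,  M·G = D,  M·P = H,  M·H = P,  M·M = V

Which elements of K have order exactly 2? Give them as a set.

{D, G, H, M, P}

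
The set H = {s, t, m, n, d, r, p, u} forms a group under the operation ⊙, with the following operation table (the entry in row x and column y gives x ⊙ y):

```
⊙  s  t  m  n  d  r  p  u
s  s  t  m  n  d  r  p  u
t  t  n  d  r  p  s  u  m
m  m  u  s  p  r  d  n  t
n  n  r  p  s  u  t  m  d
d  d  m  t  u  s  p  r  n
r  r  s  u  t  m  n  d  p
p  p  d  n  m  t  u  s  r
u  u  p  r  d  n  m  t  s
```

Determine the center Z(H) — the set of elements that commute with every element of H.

An element z is central iff its row equals its column in the table.
For d: d ⊙ r = p ≠ m = r ⊙ d, so d ∉ Z.
Checking each element this way leaves Z(H) = {n, s}.

{n, s}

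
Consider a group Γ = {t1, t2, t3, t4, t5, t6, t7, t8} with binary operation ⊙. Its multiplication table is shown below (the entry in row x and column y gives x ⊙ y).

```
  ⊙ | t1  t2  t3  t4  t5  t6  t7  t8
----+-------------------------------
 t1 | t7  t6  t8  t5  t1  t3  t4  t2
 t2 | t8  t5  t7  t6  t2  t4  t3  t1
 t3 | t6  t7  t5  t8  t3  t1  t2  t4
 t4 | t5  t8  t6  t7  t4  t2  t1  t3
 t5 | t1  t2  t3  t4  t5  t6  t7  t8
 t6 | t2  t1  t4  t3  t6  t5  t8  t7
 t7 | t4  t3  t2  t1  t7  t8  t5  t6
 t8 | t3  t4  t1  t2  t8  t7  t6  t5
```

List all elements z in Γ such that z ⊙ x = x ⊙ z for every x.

An element z is central iff its row equals its column in the table.
For t1: t1 ⊙ t2 = t6 ≠ t8 = t2 ⊙ t1, so t1 ∉ Z.
Checking each element this way leaves Z(Γ) = {t5, t7}.

{t5, t7}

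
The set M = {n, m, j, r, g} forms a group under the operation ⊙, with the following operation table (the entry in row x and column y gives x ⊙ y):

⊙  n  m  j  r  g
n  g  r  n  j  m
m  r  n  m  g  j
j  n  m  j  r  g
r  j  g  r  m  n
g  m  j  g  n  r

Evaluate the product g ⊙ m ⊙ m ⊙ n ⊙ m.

g ⊙ m = j
j ⊙ m = m
m ⊙ n = r
r ⊙ m = g

g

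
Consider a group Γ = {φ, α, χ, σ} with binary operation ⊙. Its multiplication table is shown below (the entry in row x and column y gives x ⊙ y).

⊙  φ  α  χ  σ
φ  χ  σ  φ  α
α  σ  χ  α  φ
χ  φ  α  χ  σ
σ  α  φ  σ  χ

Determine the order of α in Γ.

The identity element is χ (its row matches the header).
α^1 = α
α^2 = α ⊙ α = χ
The first power of α equal to the identity is α^2, so ord(α) = 2.

2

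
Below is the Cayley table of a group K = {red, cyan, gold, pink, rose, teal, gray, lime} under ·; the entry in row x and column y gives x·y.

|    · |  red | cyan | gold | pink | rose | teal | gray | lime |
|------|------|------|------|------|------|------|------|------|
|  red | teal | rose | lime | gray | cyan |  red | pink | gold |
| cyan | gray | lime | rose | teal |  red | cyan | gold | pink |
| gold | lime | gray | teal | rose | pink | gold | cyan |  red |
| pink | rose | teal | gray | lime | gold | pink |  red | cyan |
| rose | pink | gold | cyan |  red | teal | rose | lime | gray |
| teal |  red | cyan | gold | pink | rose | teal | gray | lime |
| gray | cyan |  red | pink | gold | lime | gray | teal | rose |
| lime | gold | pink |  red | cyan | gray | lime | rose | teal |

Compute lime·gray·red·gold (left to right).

lime·gray = rose
rose·red = pink
pink·gold = gray
(Structurally, K here is isomorphic to the dihedral group D_4.)

gray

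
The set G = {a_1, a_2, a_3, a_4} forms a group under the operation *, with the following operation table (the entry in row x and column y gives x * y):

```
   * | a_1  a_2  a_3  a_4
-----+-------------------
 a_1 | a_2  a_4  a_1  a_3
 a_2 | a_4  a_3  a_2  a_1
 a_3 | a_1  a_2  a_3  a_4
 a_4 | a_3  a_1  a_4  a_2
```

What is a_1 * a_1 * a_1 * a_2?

a_1 * a_1 = a_2
a_2 * a_1 = a_4
a_4 * a_2 = a_1
(Structurally, G here is isomorphic to the cyclic group Z_4.)

a_1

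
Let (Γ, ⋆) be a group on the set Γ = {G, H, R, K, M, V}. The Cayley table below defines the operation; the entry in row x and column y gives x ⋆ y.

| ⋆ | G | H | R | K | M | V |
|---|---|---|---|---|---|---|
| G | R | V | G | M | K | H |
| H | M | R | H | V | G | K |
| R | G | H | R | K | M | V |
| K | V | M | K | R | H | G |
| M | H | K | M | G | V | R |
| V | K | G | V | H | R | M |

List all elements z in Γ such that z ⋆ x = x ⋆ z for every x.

An element z is central iff its row equals its column in the table.
For M: M ⋆ H = K ≠ G = H ⋆ M, so M ∉ Z.
Checking each element this way leaves Z(Γ) = {R}.

{R}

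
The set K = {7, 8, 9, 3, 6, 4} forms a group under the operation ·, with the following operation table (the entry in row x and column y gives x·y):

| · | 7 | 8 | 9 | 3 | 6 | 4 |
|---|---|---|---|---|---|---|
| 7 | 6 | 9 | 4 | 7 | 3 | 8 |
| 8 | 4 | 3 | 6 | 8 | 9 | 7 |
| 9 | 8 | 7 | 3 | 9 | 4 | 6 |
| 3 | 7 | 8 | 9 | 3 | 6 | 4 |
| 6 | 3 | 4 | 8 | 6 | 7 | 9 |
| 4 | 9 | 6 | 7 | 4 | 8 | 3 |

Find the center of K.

An element z is central iff its row equals its column in the table.
For 6: 6·9 = 8 ≠ 4 = 9·6, so 6 ∉ Z.
Checking each element this way leaves Z(K) = {3}.

{3}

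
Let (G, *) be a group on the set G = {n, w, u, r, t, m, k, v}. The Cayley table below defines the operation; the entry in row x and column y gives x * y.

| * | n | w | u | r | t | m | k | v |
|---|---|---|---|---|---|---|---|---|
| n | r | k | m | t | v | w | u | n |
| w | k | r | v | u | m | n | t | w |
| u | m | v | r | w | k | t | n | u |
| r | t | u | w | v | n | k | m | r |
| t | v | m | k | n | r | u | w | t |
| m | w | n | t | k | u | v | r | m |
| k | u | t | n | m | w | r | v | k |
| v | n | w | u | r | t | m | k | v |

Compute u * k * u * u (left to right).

u * k = n
n * u = m
m * u = t

t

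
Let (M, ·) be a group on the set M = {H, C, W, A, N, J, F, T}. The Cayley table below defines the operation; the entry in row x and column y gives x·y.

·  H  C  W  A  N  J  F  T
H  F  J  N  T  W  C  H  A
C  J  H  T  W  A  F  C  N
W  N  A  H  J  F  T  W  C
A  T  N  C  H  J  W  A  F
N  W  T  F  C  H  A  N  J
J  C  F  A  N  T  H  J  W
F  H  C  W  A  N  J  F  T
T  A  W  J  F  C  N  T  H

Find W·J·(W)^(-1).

C

The identity is F. In row W, the entry F sits in column N, so W^(-1) = N.
W·J = T
T·N = C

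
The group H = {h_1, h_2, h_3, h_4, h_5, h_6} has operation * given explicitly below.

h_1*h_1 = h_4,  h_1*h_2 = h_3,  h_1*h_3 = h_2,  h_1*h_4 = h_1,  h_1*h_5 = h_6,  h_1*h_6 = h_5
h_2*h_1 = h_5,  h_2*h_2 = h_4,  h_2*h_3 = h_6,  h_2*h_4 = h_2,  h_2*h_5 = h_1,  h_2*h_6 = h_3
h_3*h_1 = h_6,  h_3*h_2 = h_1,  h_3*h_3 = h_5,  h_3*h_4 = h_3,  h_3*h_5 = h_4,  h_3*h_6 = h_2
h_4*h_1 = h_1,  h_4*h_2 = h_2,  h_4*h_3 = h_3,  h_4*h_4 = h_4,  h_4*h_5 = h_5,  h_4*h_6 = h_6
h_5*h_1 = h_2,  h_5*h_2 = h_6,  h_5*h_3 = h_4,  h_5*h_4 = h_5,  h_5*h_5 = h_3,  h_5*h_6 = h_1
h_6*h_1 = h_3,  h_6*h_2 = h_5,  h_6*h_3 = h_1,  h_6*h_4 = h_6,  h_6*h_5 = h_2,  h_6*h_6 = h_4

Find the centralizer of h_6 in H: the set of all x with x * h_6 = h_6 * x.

{h_4, h_6}

Compare row h_6 with column h_6 entry by entry.
h_1 * h_6 = h_5 but h_6 * h_1 = h_3, so h_1 does not.
Collecting the elements that commute with h_6: C(h_6) = {h_4, h_6}.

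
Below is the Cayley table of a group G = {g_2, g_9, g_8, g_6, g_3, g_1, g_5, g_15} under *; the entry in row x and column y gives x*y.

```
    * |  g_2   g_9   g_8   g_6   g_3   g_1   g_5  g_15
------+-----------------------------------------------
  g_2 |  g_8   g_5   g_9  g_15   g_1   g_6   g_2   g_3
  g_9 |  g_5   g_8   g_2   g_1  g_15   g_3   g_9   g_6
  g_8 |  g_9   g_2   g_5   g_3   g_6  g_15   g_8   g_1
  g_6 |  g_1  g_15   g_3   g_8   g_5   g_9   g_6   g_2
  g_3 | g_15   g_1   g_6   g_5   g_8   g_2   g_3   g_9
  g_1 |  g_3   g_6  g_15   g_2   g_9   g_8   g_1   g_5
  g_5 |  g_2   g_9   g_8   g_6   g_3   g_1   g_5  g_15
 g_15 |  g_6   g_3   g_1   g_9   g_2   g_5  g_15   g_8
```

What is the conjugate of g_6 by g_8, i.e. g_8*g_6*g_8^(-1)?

g_6

The identity is g_5. In row g_8, the entry g_5 sits in column g_8, so g_8^(-1) = g_8.
g_8*g_6 = g_3
g_3*g_8 = g_6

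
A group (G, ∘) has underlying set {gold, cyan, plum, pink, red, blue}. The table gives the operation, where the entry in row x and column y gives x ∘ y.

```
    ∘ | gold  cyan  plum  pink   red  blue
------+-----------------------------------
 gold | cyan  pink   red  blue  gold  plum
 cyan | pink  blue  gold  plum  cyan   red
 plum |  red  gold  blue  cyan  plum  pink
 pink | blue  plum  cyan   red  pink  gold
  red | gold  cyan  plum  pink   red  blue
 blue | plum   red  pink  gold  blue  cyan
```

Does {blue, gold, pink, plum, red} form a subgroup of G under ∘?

gold ∘ gold = cyan, which is not in {blue, gold, pink, plum, red}.
The subset is not closed under ∘, so it is not a subgroup.

No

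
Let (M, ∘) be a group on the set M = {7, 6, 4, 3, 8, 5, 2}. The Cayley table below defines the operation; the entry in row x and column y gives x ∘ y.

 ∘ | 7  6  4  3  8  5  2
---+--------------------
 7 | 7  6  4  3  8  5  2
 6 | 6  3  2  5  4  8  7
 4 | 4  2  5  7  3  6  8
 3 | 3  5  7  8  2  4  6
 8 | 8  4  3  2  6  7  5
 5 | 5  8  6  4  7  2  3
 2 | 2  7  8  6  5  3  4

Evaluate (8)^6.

8^1 = 8
8^2 = 8 ∘ 8 = 6
8^3 = 6 ∘ 8 = 4
8^4 = 4 ∘ 8 = 3
8^5 = 3 ∘ 8 = 2
8^6 = 2 ∘ 8 = 5

5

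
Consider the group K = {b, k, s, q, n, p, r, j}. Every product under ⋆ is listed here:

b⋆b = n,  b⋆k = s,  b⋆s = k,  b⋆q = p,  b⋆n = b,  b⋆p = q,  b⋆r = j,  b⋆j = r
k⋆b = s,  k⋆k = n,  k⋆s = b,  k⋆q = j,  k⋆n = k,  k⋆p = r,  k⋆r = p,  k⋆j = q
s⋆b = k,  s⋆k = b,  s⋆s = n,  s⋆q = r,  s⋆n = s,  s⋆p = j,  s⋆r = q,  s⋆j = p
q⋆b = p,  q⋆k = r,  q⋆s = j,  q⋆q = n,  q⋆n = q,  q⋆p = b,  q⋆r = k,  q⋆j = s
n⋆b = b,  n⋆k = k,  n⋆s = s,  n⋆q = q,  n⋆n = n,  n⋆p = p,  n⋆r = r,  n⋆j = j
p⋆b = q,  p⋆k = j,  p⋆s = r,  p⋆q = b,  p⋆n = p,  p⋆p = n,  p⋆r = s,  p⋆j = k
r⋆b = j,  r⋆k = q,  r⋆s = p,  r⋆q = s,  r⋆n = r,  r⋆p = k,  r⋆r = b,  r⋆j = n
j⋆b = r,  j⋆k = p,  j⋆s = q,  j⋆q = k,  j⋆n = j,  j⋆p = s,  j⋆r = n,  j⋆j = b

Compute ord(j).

4

The identity element is n (its row matches the header).
j^1 = j
j^2 = j ⋆ j = b
j^3 = b ⋆ j = r
j^4 = r ⋆ j = n
The first power of j equal to the identity is j^4, so ord(j) = 4.
(Structurally, K here is isomorphic to the dihedral group D_4.)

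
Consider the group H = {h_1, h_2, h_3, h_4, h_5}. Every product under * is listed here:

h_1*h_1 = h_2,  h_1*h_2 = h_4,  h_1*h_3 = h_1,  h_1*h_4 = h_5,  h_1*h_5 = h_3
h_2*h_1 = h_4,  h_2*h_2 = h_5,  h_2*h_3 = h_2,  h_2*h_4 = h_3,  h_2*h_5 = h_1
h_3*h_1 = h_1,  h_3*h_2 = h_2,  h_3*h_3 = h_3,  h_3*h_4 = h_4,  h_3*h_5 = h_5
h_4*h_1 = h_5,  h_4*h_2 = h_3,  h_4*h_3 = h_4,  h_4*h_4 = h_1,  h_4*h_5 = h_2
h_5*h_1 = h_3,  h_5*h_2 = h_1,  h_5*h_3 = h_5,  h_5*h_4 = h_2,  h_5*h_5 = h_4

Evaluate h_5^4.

h_5^1 = h_5
h_5^2 = h_5 * h_5 = h_4
h_5^3 = h_4 * h_5 = h_2
h_5^4 = h_2 * h_5 = h_1

h_1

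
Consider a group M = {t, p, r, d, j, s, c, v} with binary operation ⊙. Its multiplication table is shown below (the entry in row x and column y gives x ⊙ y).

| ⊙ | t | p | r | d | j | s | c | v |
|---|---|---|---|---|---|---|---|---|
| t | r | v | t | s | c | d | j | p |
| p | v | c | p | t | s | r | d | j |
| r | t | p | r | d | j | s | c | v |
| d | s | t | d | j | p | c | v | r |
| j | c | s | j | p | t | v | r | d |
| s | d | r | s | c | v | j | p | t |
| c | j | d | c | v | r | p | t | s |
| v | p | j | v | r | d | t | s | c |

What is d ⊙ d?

j

Read row d, column d: d ⊙ d = j.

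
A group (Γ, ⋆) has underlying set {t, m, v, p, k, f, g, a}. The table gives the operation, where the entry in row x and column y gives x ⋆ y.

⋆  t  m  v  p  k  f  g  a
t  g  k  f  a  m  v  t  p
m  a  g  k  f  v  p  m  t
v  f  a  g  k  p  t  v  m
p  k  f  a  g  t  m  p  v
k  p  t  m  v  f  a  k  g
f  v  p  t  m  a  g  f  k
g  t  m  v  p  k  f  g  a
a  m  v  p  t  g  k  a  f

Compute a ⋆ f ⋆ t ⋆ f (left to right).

a ⋆ f = k
k ⋆ t = p
p ⋆ f = m
(Structurally, Γ here is isomorphic to the dihedral group D_4.)

m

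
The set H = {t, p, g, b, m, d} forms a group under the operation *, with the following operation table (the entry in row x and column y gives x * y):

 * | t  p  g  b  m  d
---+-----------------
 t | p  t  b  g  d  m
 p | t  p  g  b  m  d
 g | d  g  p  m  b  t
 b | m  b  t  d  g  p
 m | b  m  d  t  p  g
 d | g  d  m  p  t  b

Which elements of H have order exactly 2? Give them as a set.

{g, m, t}

Identity is p. Compute the order of each non-identity element by repeated multiplication:
  t: t → p  (order 2)
  g: g → p  (order 2)
  b: b → d → p  (order 3)
  m: m → p  (order 2)
  d: d → b → p  (order 3)
Elements of order 2: {g, m, t}.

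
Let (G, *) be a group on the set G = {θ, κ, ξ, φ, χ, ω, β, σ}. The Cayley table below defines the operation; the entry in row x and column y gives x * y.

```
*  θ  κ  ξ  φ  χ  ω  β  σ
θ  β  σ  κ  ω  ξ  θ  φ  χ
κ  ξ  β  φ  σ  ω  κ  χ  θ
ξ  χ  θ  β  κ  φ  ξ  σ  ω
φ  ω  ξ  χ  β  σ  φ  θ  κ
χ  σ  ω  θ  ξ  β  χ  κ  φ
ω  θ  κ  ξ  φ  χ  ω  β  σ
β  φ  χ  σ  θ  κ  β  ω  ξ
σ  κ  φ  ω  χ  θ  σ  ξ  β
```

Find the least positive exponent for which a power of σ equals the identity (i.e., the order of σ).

4

The identity element is ω (its row matches the header).
σ^1 = σ
σ^2 = σ * σ = β
σ^3 = β * σ = ξ
σ^4 = ξ * σ = ω
The first power of σ equal to the identity is σ^4, so ord(σ) = 4.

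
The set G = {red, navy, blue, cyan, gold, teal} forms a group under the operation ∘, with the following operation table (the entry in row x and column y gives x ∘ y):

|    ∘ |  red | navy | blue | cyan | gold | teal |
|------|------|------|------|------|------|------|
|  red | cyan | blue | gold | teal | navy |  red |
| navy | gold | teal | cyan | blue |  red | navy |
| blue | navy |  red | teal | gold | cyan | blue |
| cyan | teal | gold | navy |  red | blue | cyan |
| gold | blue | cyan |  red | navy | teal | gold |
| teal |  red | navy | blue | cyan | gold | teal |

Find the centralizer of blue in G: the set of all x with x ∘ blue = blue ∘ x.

Compare row blue with column blue entry by entry.
red ∘ blue = gold but blue ∘ red = navy, so red does not.
Collecting the elements that commute with blue: C(blue) = {blue, teal}.

{blue, teal}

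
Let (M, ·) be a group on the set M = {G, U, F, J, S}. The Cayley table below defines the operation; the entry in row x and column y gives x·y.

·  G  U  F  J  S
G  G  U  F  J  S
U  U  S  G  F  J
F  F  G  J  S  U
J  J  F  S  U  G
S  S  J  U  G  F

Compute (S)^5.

G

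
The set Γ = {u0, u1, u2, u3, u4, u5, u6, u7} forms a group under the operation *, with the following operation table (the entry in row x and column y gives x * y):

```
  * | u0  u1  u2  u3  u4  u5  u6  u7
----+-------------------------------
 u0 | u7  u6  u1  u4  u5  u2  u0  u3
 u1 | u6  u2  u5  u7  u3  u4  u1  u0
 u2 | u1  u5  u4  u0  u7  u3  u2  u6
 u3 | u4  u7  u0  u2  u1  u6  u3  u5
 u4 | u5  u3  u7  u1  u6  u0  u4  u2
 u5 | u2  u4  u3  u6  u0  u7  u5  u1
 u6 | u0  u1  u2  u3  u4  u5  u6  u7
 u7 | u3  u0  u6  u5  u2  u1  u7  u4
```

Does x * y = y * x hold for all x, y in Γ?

Yes

Check whether the table is symmetric across its main diagonal.
Every entry (row x, col y) equals the entry (row y, col x), so Γ is abelian.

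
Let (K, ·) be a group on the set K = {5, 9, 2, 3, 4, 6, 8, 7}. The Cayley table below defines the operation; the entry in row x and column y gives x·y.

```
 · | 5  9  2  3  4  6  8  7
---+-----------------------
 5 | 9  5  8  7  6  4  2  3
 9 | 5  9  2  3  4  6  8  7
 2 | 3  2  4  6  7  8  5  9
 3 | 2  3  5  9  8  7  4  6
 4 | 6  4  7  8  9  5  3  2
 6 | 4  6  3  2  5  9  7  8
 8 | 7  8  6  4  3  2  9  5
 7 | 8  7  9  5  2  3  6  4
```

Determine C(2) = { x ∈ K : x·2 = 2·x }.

Compare row 2 with column 2 entry by entry.
7·2 = 9 = 2·7, so 7 commutes with 2.
3·2 = 5 but 2·3 = 6, so 3 does not.
Collecting the elements that commute with 2: C(2) = {2, 4, 7, 9}.
(Structurally, K here is isomorphic to the dihedral group D_4.)

{2, 4, 7, 9}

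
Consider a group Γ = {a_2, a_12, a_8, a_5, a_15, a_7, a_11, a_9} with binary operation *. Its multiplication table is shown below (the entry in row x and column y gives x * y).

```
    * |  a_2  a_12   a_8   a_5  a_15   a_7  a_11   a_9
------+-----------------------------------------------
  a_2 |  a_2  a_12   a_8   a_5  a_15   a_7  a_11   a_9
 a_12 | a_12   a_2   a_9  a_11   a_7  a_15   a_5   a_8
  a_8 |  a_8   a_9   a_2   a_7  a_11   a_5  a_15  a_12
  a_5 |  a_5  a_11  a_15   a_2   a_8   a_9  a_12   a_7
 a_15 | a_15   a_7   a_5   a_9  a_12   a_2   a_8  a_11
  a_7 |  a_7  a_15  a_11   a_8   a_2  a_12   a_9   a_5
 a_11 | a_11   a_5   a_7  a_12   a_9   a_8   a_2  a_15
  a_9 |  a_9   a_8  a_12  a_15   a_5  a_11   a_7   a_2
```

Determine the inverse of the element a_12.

First locate the identity: row a_2 matches the header, so a_2 is the identity.
Scan row a_12 for a_2: a_12 * a_12 = a_2. Hence a_12^(-1) = a_12.
(Structurally, Γ here is isomorphic to the dihedral group D_4.)

a_12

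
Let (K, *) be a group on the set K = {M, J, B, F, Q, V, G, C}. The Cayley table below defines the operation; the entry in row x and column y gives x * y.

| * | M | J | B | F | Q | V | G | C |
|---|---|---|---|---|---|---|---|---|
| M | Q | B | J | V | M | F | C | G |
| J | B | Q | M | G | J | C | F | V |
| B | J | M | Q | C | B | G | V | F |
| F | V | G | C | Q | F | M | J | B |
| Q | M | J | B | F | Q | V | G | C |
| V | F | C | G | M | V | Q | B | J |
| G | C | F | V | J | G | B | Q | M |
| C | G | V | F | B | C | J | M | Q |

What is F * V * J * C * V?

F * V = M
M * J = B
B * C = F
F * V = M

M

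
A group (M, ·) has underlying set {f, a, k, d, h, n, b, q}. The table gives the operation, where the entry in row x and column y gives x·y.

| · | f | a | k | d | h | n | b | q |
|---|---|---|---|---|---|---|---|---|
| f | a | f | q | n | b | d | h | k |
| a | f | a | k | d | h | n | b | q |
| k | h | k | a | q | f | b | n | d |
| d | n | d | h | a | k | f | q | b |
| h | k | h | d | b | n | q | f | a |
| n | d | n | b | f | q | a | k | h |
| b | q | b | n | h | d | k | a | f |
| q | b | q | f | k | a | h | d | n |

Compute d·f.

n

Read row d, column f: d·f = n.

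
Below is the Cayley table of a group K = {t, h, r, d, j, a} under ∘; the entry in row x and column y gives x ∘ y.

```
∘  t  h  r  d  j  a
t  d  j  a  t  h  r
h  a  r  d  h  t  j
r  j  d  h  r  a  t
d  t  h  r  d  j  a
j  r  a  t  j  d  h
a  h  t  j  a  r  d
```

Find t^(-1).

t

First locate the identity: row d matches the header, so d is the identity.
Scan row t for d: t ∘ t = d. Hence t^(-1) = t.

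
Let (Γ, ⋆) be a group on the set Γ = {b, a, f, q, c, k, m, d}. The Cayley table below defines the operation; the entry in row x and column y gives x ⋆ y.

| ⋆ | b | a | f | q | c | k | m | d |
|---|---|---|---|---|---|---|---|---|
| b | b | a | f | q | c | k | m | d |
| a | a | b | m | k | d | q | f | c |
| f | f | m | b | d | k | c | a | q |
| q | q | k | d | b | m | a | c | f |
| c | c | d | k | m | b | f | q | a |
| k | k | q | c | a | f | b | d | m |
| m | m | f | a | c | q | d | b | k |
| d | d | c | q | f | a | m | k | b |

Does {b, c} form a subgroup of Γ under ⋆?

{b, c} contains the identity b.
Checking products: every product of two elements of {b, c} (read from the table) lies in {b, c}, so the set is closed.
In a finite group, a nonempty closed subset is a subgroup. So {b, c} ≤ Γ.

Yes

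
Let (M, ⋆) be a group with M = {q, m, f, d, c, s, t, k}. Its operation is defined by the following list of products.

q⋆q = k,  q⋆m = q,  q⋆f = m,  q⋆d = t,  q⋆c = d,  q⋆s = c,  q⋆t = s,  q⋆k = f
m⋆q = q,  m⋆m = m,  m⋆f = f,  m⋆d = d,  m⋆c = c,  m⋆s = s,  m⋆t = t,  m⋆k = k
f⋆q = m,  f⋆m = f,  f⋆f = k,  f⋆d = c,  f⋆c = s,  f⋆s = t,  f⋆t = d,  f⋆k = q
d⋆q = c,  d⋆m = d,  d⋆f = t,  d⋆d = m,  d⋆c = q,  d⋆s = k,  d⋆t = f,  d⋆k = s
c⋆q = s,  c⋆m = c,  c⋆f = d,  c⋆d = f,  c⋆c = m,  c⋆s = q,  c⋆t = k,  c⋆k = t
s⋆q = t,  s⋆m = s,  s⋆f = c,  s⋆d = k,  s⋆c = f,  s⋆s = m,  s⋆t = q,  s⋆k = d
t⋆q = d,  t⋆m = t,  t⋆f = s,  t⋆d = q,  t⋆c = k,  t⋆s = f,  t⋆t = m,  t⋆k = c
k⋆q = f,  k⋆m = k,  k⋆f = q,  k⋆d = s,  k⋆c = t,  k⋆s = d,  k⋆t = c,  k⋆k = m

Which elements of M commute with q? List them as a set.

Compare row q with column q entry by entry.
k ⋆ q = f = q ⋆ k, so k commutes with q.
c ⋆ q = s but q ⋆ c = d, so c does not.
Collecting the elements that commute with q: C(q) = {f, k, m, q}.

{f, k, m, q}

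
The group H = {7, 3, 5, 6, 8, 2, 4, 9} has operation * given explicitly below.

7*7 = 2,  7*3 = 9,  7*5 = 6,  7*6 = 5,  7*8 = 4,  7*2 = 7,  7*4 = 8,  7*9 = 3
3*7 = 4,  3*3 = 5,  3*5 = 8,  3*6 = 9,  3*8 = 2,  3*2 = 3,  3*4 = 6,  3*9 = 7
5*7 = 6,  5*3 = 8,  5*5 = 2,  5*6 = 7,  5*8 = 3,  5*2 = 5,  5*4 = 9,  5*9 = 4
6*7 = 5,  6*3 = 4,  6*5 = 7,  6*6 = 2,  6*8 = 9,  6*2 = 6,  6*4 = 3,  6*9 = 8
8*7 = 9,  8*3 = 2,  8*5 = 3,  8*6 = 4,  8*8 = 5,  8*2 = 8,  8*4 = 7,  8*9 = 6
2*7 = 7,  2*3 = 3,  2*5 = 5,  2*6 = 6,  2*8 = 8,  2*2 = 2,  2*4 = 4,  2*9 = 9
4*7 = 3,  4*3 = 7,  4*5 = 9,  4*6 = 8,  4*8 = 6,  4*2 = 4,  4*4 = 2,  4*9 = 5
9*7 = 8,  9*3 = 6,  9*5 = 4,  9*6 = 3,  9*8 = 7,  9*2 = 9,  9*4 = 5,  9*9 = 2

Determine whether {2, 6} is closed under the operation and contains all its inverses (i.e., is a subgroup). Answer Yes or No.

{2, 6} contains the identity 2.
Checking products: every product of two elements of {2, 6} (read from the table) lies in {2, 6}, so the set is closed.
In a finite group, a nonempty closed subset is a subgroup. So {2, 6} ≤ H.
(Structurally, H here is isomorphic to the dihedral group D_4.)

Yes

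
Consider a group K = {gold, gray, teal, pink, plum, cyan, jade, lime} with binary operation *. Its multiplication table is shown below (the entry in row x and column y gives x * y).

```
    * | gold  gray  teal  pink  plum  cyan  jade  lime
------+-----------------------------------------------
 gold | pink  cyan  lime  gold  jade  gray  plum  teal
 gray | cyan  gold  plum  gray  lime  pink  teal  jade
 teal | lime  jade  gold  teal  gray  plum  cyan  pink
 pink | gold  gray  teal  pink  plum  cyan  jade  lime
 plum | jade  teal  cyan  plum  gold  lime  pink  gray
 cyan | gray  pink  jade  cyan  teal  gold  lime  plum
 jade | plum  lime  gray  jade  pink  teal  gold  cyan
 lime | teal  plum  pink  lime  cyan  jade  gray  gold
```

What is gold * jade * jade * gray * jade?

gold * jade = plum
plum * jade = pink
pink * gray = gray
gray * jade = teal

teal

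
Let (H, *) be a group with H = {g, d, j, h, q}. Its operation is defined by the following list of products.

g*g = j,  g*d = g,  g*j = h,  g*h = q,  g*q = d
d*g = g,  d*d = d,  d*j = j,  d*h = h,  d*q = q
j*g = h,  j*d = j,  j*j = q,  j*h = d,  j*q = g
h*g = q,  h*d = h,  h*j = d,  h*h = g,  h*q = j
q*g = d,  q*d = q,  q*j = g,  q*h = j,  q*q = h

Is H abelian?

Yes

Check whether the table is symmetric across its main diagonal.
Every entry (row x, col y) equals the entry (row y, col x), so H is abelian.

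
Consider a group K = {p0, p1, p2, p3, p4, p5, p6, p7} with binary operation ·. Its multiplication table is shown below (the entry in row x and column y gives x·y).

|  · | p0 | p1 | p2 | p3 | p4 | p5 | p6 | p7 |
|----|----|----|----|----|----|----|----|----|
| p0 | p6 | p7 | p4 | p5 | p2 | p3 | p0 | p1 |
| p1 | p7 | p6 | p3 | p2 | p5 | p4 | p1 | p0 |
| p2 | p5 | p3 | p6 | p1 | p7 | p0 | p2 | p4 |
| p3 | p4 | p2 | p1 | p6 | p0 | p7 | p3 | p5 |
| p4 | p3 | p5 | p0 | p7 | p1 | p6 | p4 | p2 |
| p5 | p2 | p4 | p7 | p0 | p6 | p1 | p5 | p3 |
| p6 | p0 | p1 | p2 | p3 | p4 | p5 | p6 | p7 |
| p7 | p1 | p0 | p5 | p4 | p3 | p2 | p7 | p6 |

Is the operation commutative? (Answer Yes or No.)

No

p4·p7 = p2 but p7·p4 = p3.
Since p4 and p7 do not commute, K is not abelian.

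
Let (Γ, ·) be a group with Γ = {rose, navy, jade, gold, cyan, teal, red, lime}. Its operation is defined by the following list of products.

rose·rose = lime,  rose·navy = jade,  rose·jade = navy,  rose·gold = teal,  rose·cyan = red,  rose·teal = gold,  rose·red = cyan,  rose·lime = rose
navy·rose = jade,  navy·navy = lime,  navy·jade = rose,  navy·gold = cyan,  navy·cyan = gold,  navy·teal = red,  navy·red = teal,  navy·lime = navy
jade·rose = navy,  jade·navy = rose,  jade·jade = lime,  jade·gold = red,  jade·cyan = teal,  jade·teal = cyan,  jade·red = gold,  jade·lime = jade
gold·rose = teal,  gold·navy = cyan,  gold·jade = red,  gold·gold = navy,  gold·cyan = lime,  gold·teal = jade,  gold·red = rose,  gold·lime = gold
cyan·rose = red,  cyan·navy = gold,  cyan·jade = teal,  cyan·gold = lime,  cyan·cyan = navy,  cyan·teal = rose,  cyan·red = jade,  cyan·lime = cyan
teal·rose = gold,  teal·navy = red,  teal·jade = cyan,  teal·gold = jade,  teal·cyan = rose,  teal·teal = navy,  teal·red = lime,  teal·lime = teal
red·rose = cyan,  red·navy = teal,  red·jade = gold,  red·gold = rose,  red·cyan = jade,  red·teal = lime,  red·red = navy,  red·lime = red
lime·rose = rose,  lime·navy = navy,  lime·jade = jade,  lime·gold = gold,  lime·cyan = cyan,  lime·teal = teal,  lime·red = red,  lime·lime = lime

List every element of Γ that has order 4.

Identity is lime. Compute the order of each non-identity element by repeated multiplication:
  rose: rose → lime  (order 2)
  navy: navy → lime  (order 2)
  jade: jade → lime  (order 2)
  gold: gold → navy → cyan → lime  (order 4)
  cyan: cyan → navy → gold → lime  (order 4)
  teal: teal → navy → red → lime  (order 4)
  red: red → navy → teal → lime  (order 4)
Elements of order 4: {cyan, gold, red, teal}.
(Structurally, Γ here is isomorphic to Z_2 x Z_4.)

{cyan, gold, red, teal}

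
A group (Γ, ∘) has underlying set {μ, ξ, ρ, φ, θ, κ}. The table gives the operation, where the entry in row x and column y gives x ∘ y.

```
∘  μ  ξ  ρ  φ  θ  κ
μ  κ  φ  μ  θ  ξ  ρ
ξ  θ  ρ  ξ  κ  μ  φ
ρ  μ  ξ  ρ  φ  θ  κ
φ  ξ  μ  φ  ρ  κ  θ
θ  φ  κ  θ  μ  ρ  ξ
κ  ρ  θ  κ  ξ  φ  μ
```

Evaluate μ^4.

μ^1 = μ
μ^2 = μ ∘ μ = κ
μ^3 = κ ∘ μ = ρ
μ^4 = ρ ∘ μ = μ

μ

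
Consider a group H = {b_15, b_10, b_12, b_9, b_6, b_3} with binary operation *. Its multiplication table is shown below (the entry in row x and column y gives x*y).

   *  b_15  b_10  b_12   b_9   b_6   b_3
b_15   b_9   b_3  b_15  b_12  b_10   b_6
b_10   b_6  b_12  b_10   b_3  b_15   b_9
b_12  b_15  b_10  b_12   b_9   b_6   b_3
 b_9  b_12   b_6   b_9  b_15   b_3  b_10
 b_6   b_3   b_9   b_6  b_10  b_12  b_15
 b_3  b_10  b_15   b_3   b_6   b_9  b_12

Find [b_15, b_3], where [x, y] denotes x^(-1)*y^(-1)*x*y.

b_15

Identity is b_12; from the table b_15^(-1) = b_9 and b_3^(-1) = b_3.
b_9*b_3 = b_10
b_10*b_15 = b_6
b_6*b_3 = b_15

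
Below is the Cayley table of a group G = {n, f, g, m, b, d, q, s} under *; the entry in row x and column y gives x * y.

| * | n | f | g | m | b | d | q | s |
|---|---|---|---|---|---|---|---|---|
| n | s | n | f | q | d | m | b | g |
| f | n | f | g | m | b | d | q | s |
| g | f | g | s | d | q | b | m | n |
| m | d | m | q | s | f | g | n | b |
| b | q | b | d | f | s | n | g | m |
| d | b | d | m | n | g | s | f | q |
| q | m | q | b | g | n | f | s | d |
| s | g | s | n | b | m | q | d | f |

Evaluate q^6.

s

q^1 = q
q^2 = q * q = s
q^3 = s * q = d
q^4 = d * q = f
q^5 = f * q = q
q^6 = q * q = s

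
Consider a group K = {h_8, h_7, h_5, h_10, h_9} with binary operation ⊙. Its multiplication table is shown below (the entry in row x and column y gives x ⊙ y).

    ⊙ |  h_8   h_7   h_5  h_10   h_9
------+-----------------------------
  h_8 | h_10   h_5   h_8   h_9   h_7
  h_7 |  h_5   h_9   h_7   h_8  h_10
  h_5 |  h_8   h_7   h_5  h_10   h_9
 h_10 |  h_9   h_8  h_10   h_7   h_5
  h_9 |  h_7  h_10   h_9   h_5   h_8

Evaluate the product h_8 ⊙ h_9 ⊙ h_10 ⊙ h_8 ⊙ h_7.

h_8

h_8 ⊙ h_9 = h_7
h_7 ⊙ h_10 = h_8
h_8 ⊙ h_8 = h_10
h_10 ⊙ h_7 = h_8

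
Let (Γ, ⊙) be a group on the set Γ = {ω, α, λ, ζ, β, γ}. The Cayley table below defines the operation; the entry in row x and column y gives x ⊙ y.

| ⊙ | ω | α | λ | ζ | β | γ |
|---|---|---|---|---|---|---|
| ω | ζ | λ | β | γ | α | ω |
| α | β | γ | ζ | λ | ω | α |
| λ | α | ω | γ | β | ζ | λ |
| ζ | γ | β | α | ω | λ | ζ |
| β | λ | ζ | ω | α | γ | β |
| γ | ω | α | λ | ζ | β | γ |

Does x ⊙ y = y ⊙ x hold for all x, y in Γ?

ζ ⊙ α = β but α ⊙ ζ = λ.
Since ζ and α do not commute, Γ is not abelian.

No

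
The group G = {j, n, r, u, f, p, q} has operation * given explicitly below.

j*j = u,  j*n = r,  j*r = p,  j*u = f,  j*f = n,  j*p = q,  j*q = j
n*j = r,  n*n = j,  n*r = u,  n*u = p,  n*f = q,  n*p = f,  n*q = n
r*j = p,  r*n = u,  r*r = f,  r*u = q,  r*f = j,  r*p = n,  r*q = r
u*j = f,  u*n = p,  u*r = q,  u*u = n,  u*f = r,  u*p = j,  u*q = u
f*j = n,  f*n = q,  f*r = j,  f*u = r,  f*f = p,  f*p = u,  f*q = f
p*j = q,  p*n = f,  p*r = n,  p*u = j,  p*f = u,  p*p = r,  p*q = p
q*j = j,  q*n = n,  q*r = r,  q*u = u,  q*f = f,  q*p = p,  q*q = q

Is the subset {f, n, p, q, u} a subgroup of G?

u*p = j, which is not in {f, n, p, q, u}.
The subset is not closed under *, so it is not a subgroup.

No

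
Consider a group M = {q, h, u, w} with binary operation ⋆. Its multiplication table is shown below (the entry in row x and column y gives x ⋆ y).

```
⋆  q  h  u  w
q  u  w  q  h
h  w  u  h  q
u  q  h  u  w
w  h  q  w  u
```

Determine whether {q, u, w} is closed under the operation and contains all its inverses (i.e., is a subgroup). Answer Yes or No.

No

q ⋆ w = h, which is not in {q, u, w}.
The subset is not closed under ⋆, so it is not a subgroup.
(Structurally, M here is isomorphic to the Klein four-group V_4.)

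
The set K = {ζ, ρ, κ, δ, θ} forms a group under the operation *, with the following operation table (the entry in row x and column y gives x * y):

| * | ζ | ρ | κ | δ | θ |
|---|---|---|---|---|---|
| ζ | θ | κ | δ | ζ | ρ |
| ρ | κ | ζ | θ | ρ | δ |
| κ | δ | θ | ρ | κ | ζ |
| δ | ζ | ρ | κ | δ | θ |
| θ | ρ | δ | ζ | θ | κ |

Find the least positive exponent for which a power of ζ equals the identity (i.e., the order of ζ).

5

The identity element is δ (its row matches the header).
ζ^1 = ζ
ζ^2 = ζ * ζ = θ
ζ^3 = θ * ζ = ρ
ζ^4 = ρ * ζ = κ
ζ^5 = κ * ζ = δ
The first power of ζ equal to the identity is ζ^5, so ord(ζ) = 5.
(Structurally, K here is isomorphic to the cyclic group Z_5.)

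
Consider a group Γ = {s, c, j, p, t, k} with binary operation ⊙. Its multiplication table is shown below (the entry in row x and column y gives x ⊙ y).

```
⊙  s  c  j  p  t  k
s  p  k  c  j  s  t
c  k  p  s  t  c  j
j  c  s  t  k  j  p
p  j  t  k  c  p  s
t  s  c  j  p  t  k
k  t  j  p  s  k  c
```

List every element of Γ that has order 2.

Identity is t. Compute the order of each non-identity element by repeated multiplication:
  s: s → p → j → c → k → t  (order 6)
  c: c → p → t  (order 3)
  j: j → t  (order 2)
  p: p → c → t  (order 3)
  k: k → c → j → p → s → t  (order 6)
Elements of order 2: {j}.

{j}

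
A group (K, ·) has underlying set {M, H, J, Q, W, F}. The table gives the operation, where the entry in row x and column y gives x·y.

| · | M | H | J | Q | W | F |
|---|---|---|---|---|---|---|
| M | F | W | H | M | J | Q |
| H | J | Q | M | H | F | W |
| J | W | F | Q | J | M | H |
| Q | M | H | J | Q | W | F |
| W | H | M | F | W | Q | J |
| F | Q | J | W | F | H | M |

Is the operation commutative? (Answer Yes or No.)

No

M·H = W but H·M = J.
Since M and H do not commute, K is not abelian.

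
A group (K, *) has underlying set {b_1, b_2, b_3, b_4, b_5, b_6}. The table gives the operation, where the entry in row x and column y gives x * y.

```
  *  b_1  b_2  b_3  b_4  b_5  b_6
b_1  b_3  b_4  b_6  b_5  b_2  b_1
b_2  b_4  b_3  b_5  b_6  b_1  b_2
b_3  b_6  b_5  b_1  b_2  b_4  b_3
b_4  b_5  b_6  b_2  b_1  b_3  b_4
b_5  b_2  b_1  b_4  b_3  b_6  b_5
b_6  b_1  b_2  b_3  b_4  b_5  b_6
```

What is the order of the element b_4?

The identity element is b_6 (its row matches the header).
b_4^1 = b_4
b_4^2 = b_4 * b_4 = b_1
b_4^3 = b_1 * b_4 = b_5
b_4^4 = b_5 * b_4 = b_3
b_4^5 = b_3 * b_4 = b_2
b_4^6 = b_2 * b_4 = b_6
The first power of b_4 equal to the identity is b_4^6, so ord(b_4) = 6.

6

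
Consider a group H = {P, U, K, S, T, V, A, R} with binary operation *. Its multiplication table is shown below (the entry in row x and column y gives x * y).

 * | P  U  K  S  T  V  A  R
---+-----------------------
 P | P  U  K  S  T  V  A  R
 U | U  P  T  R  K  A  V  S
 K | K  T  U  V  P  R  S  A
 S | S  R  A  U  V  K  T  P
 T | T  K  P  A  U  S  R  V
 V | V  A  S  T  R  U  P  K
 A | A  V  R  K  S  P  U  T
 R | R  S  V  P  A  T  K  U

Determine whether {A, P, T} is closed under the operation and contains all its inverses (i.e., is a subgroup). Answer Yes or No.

No

A * A = U, which is not in {A, P, T}.
The subset is not closed under *, so it is not a subgroup.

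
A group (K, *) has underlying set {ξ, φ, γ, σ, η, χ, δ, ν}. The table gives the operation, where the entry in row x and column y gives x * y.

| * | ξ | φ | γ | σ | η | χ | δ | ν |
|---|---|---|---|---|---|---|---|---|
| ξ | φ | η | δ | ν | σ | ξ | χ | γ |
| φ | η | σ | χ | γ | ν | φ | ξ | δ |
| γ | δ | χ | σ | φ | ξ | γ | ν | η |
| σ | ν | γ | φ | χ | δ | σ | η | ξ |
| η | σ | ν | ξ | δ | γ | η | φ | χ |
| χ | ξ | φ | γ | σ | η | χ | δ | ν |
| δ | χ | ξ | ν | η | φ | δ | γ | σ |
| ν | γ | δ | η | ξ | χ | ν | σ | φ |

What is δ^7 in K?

δ^1 = δ
δ^2 = δ * δ = γ
δ^3 = γ * δ = ν
δ^4 = ν * δ = σ
δ^5 = σ * δ = η
δ^6 = η * δ = φ
δ^7 = φ * δ = ξ

ξ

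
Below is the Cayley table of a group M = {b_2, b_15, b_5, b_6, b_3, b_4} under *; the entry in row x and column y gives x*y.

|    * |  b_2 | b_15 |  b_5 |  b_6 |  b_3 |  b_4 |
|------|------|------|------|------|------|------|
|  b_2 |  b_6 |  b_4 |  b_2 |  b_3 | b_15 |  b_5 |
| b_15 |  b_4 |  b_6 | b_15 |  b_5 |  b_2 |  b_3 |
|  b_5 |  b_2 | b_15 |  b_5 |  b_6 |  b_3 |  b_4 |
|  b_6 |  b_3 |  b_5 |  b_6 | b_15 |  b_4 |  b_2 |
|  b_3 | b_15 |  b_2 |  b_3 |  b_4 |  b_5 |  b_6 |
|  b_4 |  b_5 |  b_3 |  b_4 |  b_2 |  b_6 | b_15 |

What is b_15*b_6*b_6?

b_6

b_15*b_6 = b_5
b_5*b_6 = b_6
(Structurally, M here is isomorphic to the cyclic group Z_6.)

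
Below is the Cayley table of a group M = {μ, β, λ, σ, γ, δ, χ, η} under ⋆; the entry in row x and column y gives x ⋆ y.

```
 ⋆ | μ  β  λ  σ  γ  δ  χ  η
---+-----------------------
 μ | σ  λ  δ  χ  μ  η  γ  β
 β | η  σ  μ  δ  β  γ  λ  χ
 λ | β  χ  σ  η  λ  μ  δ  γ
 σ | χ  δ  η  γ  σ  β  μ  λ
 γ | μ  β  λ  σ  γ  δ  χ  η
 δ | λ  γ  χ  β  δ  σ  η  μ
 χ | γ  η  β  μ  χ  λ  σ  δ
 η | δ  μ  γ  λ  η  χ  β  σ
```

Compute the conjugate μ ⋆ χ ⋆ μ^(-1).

The identity is γ. In row μ, the entry γ sits in column χ, so μ^(-1) = χ.
μ ⋆ χ = γ
γ ⋆ χ = χ

χ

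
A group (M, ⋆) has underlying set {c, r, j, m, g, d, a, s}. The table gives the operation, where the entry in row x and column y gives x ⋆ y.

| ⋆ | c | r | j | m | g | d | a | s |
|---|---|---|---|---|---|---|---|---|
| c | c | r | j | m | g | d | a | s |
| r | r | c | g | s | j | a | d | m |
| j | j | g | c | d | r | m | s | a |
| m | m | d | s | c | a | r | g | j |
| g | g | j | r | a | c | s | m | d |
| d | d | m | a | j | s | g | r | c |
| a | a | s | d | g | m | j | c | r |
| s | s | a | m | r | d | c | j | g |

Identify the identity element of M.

c

The identity e satisfies e ⋆ x = x for all x, so its row in the table reproduces the column headers.
Row c reads: c, r, j, m, g, d, a, s — exactly the header order. So c is the identity.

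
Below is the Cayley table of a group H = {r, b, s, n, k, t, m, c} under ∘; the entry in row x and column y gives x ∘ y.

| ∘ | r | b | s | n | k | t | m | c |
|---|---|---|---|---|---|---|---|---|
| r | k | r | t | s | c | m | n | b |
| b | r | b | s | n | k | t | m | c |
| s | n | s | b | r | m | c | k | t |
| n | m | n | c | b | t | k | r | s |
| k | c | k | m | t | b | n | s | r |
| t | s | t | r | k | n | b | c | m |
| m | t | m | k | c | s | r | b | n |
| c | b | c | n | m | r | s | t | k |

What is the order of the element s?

The identity element is b (its row matches the header).
s^1 = s
s^2 = s ∘ s = b
The first power of s equal to the identity is s^2, so ord(s) = 2.

2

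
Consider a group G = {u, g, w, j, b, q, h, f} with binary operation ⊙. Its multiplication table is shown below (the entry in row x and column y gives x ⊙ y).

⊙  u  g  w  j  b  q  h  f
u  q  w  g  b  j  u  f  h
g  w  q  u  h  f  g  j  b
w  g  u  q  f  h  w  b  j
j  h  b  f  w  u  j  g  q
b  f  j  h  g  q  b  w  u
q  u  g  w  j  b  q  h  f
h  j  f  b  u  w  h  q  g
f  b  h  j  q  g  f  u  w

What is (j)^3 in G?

j^1 = j
j^2 = j ⊙ j = w
j^3 = w ⊙ j = f

f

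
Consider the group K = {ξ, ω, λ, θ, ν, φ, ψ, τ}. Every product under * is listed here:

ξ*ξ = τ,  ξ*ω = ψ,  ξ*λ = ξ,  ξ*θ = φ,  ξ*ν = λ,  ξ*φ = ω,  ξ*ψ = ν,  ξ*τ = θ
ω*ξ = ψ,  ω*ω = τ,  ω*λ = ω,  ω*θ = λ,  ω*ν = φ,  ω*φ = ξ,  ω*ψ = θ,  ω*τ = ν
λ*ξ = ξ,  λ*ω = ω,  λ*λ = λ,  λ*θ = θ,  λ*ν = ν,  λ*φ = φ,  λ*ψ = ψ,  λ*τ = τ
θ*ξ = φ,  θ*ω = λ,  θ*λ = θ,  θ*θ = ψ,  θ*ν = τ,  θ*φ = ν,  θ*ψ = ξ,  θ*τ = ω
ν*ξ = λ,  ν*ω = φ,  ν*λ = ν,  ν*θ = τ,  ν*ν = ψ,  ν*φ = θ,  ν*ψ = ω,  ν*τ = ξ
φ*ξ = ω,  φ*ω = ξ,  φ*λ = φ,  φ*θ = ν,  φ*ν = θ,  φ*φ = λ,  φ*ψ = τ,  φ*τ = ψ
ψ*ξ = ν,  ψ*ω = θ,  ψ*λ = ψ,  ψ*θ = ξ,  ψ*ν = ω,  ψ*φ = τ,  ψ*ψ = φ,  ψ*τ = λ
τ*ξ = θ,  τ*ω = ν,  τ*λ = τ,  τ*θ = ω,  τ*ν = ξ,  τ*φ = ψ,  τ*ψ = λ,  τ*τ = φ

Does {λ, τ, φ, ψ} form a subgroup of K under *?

Yes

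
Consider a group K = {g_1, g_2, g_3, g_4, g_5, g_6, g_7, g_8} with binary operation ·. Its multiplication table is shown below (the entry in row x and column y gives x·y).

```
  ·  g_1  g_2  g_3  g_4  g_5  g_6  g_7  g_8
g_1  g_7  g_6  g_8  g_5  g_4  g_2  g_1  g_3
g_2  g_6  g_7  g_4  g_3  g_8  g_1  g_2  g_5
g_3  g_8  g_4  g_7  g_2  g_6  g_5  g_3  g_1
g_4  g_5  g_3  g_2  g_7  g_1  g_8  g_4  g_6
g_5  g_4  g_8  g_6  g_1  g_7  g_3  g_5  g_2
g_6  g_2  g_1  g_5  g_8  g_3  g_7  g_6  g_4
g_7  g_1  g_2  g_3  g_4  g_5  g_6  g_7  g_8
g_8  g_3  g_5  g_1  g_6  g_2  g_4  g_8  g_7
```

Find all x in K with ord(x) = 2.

Identity is g_7. Compute the order of each non-identity element by repeated multiplication:
  g_1: g_1 → g_7  (order 2)
  g_2: g_2 → g_7  (order 2)
  g_3: g_3 → g_7  (order 2)
  g_4: g_4 → g_7  (order 2)
  g_5: g_5 → g_7  (order 2)
  g_6: g_6 → g_7  (order 2)
  g_8: g_8 → g_7  (order 2)
Elements of order 2: {g_1, g_2, g_3, g_4, g_5, g_6, g_8}.

{g_1, g_2, g_3, g_4, g_5, g_6, g_8}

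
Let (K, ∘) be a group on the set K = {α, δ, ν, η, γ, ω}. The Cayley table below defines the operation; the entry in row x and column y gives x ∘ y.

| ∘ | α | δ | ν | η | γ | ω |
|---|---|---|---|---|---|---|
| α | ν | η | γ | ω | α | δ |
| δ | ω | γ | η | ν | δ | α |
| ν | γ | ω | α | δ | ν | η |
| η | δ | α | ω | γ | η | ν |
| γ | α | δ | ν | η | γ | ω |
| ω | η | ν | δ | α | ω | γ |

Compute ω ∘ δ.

ν

Read row ω, column δ: ω ∘ δ = ν.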